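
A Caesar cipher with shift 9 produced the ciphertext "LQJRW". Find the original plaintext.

Step 1: Reverse the shift by subtracting 9 from each letter position.
  L (position 11) -> position (11-9) mod 26 = 2 -> C
  Q (position 16) -> position (16-9) mod 26 = 7 -> H
  J (position 9) -> position (9-9) mod 26 = 0 -> A
  R (position 17) -> position (17-9) mod 26 = 8 -> I
  W (position 22) -> position (22-9) mod 26 = 13 -> N
Decrypted message: CHAIN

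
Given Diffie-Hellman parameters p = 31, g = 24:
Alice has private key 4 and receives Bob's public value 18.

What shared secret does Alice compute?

Step 1: s = B^a mod p = 18^4 mod 31.
  18^1 mod 31 = 18
  18^2 mod 31 = (18 * 18) mod 31 = 14
  18^3 mod 31 = (14 * 18) mod 31 = 4
  18^4 mod 31 = (4 * 18) mod 31 = 10
Result: shared secret = 10.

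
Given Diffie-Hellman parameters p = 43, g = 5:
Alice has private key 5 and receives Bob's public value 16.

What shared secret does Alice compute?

Step 1: s = B^a mod p = 16^5 mod 43.
  16^1 mod 43 = 16
  16^2 mod 43 = (16 * 16) mod 43 = 41
  16^3 mod 43 = (41 * 16) mod 43 = 11
  16^4 mod 43 = (11 * 16) mod 43 = 4
  16^5 mod 43 = (4 * 16) mod 43 = 21
Result: shared secret = 21.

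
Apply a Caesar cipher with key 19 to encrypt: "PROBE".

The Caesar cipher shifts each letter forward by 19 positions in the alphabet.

Step 1: For each letter, shift forward by 19 positions (mod 26).
  P (position 15) -> position (15+19) mod 26 = 8 -> I
  R (position 17) -> position (17+19) mod 26 = 10 -> K
  O (position 14) -> position (14+19) mod 26 = 7 -> H
  B (position 1) -> position (1+19) mod 26 = 20 -> U
  E (position 4) -> position (4+19) mod 26 = 23 -> X
Result: IKHUX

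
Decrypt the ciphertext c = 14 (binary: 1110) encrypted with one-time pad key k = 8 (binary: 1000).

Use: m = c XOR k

Step 1: XOR ciphertext with key:
  Ciphertext: 1110
  Key:        1000
  XOR:        0110
Step 2: Plaintext = 0110 = 6 in decimal.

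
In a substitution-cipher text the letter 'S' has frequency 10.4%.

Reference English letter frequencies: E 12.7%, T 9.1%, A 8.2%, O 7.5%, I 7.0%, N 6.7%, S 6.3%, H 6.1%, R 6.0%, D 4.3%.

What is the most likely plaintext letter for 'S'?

Step 1: The observed frequency is 10.4%.
Step 2: Compare with English frequencies:
  E: 12.7% (difference: 2.3%)
  T: 9.1% (difference: 1.3%) <-- closest
  A: 8.2% (difference: 2.2%)
  O: 7.5% (difference: 2.9%)
  I: 7.0% (difference: 3.4%)
  N: 6.7% (difference: 3.7%)
  S: 6.3% (difference: 4.1%)
  H: 6.1% (difference: 4.3%)
  R: 6.0% (difference: 4.4%)
  D: 4.3% (difference: 6.1%)
Step 3: 'S' most likely represents 'T' (frequency 9.1%).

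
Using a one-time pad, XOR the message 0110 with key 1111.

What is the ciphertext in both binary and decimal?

Step 1: Write out the XOR operation bit by bit:
  Message: 0110
  Key:     1111
  XOR:     1001
Step 2: Convert to decimal: 1001 = 9.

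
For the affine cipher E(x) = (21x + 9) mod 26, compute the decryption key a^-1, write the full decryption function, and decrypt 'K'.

Step 1: Find a^-1, the modular inverse of 21 mod 26.
Step 2: We need 21 * a^-1 = 1 (mod 26).
Step 3: 21 * 5 = 105 = 4 * 26 + 1, so a^-1 = 5.
Step 4: D(y) = 5(y - 9) mod 26.
Step 5: Apply to 'K' (y = 10): D(10) = 5 * (10 - 9) mod 26 = 5 * 1 mod 26 = 5 -> 'F'.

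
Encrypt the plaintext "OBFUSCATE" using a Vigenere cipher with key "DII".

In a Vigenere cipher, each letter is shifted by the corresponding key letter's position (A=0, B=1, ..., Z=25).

Step 1: Repeat key to match plaintext length:
  Plaintext: OBFUSCATE
  Key:       DIIDIIDII
Step 2: Encrypt each letter:
  O(14) + D(3) = (14+3) mod 26 = 17 = R
  B(1) + I(8) = (1+8) mod 26 = 9 = J
  F(5) + I(8) = (5+8) mod 26 = 13 = N
  U(20) + D(3) = (20+3) mod 26 = 23 = X
  S(18) + I(8) = (18+8) mod 26 = 0 = A
  C(2) + I(8) = (2+8) mod 26 = 10 = K
  A(0) + D(3) = (0+3) mod 26 = 3 = D
  T(19) + I(8) = (19+8) mod 26 = 1 = B
  E(4) + I(8) = (4+8) mod 26 = 12 = M
Ciphertext: RJNXAKDBM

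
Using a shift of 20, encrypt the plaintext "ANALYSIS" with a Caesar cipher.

Step 1: For each letter, shift forward by 20 positions (mod 26).
  A (position 0) -> position (0+20) mod 26 = 20 -> U
  N (position 13) -> position (13+20) mod 26 = 7 -> H
  A (position 0) -> position (0+20) mod 26 = 20 -> U
  L (position 11) -> position (11+20) mod 26 = 5 -> F
  Y (position 24) -> position (24+20) mod 26 = 18 -> S
  S (position 18) -> position (18+20) mod 26 = 12 -> M
  I (position 8) -> position (8+20) mod 26 = 2 -> C
  S (position 18) -> position (18+20) mod 26 = 12 -> M
Result: UHUFSMCM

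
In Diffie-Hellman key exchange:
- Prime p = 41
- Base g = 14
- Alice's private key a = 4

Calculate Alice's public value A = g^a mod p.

Step 1: A = g^a mod p = 14^4 mod 41.
  14^1 mod 41 = 14
  14^2 mod 41 = (14 * 14) mod 41 = 32
  14^3 mod 41 = (32 * 14) mod 41 = 38
  14^4 mod 41 = (38 * 14) mod 41 = 40
Result: A = 40.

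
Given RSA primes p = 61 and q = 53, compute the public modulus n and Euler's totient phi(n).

Step 1: n = p * q = 61 * 53 = 3233.
Step 2: phi(n) = (p-1)(q-1) = 60 * 52 = 3120.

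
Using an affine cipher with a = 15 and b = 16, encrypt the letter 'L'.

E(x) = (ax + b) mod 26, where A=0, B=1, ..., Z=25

Step 1: Convert 'L' to number: x = 11.
Step 2: E(11) = (15 * 11 + 16) mod 26 = 181 mod 26 = 25.
Step 3: Convert 25 back to letter: Z.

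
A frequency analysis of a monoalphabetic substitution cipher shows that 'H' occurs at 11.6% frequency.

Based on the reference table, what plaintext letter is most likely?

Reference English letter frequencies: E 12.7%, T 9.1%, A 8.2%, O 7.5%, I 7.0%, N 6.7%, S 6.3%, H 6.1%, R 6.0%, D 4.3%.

Step 1: The observed frequency is 11.6%.
Step 2: Compare with English frequencies:
  E: 12.7% (difference: 1.1%) <-- closest
  T: 9.1% (difference: 2.5%)
  A: 8.2% (difference: 3.4%)
  O: 7.5% (difference: 4.1%)
  I: 7.0% (difference: 4.6%)
  N: 6.7% (difference: 4.9%)
  S: 6.3% (difference: 5.3%)
  H: 6.1% (difference: 5.5%)
  R: 6.0% (difference: 5.6%)
  D: 4.3% (difference: 7.3%)
Step 3: 'H' most likely represents 'E' (frequency 12.7%).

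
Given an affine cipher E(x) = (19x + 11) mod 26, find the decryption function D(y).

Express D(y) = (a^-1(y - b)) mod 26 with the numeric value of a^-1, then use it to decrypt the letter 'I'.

Step 1: Find a^-1, the modular inverse of 19 mod 26.
Step 2: We need 19 * a^-1 = 1 (mod 26).
Step 3: 19 * 11 = 209 = 8 * 26 + 1, so a^-1 = 11.
Step 4: D(y) = 11(y - 11) mod 26.
Step 5: Apply to 'I' (y = 8): D(8) = 11 * (8 - 11) mod 26 = 11 * -3 mod 26 = 19 -> 'T'.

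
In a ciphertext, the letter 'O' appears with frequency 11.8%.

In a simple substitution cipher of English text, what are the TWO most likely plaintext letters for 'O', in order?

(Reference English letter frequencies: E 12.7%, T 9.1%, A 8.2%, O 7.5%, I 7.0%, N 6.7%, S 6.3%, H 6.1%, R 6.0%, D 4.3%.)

Step 1: Observed frequency of 'O' is 11.8%.
Step 2: Compute distances to each reference frequency and sort:
  E (12.7%): difference = 0.9% <-- BEST
  T (9.1%): difference = 2.7% <-- RUNNER-UP
  A (8.2%): difference = 3.6%
  O (7.5%): difference = 4.3%
  I (7.0%): difference = 4.8%
Step 3: Most likely is 'E' (12.7%, diff 0.9%); second most likely is 'T' (9.1%, diff 2.7%).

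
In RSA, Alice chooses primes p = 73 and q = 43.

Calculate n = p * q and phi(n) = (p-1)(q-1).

Step 1: n = p * q = 73 * 43 = 3139.
Step 2: phi(n) = (p-1)(q-1) = 72 * 42 = 3024.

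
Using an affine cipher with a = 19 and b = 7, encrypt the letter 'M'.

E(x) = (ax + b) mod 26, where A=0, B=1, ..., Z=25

Step 1: Convert 'M' to number: x = 12.
Step 2: E(12) = (19 * 12 + 7) mod 26 = 235 mod 26 = 1.
Step 3: Convert 1 back to letter: B.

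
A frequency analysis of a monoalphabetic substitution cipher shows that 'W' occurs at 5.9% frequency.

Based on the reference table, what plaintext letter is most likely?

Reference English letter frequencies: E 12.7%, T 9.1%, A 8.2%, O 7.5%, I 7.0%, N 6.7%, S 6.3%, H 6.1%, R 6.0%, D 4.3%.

Step 1: The observed frequency is 5.9%.
Step 2: Compare with English frequencies:
  E: 12.7% (difference: 6.8%)
  T: 9.1% (difference: 3.2%)
  A: 8.2% (difference: 2.3%)
  O: 7.5% (difference: 1.6%)
  I: 7.0% (difference: 1.1%)
  N: 6.7% (difference: 0.8%)
  S: 6.3% (difference: 0.4%)
  H: 6.1% (difference: 0.2%)
  R: 6.0% (difference: 0.1%) <-- closest
  D: 4.3% (difference: 1.6%)
Step 3: 'W' most likely represents 'R' (frequency 6.0%).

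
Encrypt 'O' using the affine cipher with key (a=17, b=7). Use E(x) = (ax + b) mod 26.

Step 1: Convert 'O' to number: x = 14.
Step 2: E(14) = (17 * 14 + 7) mod 26 = 245 mod 26 = 11.
Step 3: Convert 11 back to letter: L.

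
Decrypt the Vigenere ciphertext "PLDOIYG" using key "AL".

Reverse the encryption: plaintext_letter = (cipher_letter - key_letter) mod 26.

Step 1: Extend key: ALALALA
Step 2: Decrypt each letter (c - k) mod 26:
  P(15) - A(0) = (15-0) mod 26 = 15 = P
  L(11) - L(11) = (11-11) mod 26 = 0 = A
  D(3) - A(0) = (3-0) mod 26 = 3 = D
  O(14) - L(11) = (14-11) mod 26 = 3 = D
  I(8) - A(0) = (8-0) mod 26 = 8 = I
  Y(24) - L(11) = (24-11) mod 26 = 13 = N
  G(6) - A(0) = (6-0) mod 26 = 6 = G
Plaintext: PADDING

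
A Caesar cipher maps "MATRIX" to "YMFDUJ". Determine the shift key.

Step 1: Compare first letters: M (position 12) -> Y (position 24).
Step 2: Shift = (24 - 12) mod 26 = 12.
The shift value is 12.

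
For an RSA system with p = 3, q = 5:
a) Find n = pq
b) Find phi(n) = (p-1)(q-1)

Step 1: n = p * q = 3 * 5 = 15.
Step 2: phi(n) = (p-1)(q-1) = 2 * 4 = 8.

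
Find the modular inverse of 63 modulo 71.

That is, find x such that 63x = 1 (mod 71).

Step 1: We need x such that 63 * x = 1 (mod 71).
Step 2: Using the extended Euclidean algorithm or trial:
  63 * 62 = 3906 = 55 * 71 + 1.
Step 3: Since 3906 mod 71 = 1, the inverse is x = 62.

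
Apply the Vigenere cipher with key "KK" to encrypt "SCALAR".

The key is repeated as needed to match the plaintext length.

Step 1: Repeat key to match plaintext length:
  Plaintext: SCALAR
  Key:       KKKKKK
Step 2: Encrypt each letter:
  S(18) + K(10) = (18+10) mod 26 = 2 = C
  C(2) + K(10) = (2+10) mod 26 = 12 = M
  A(0) + K(10) = (0+10) mod 26 = 10 = K
  L(11) + K(10) = (11+10) mod 26 = 21 = V
  A(0) + K(10) = (0+10) mod 26 = 10 = K
  R(17) + K(10) = (17+10) mod 26 = 1 = B
Ciphertext: CMKVKB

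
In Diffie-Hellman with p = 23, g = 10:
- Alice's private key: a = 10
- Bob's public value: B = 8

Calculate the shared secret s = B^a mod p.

Step 1: s = B^a mod p = 8^10 mod 23.
  8^1 mod 23 = 8
  8^2 mod 23 = (8 * 8) mod 23 = 18
  8^3 mod 23 = (18 * 8) mod 23 = 6
  8^4 mod 23 = (6 * 8) mod 23 = 2
  8^5 mod 23 = (2 * 8) mod 23 = 16
  8^6 mod 23 = (16 * 8) mod 23 = 13
  8^7 mod 23 = (13 * 8) mod 23 = 12
  8^8 mod 23 = (12 * 8) mod 23 = 4
  8^9 mod 23 = (4 * 8) mod 23 = 9
  8^10 mod 23 = (9 * 8) mod 23 = 3
Result: shared secret = 3.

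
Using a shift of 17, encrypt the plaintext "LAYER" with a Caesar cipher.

Step 1: For each letter, shift forward by 17 positions (mod 26).
  L (position 11) -> position (11+17) mod 26 = 2 -> C
  A (position 0) -> position (0+17) mod 26 = 17 -> R
  Y (position 24) -> position (24+17) mod 26 = 15 -> P
  E (position 4) -> position (4+17) mod 26 = 21 -> V
  R (position 17) -> position (17+17) mod 26 = 8 -> I
Result: CRPVI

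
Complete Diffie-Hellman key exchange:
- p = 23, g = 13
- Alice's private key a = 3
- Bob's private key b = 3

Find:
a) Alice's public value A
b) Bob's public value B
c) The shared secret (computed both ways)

Step 1: A = g^a mod p = 13^3 mod 23 = 12.
Step 2: B = g^b mod p = 13^3 mod 23 = 12.
Step 3: Alice computes s = B^a mod p = 12^3 mod 23 = 3.
Step 4: Bob computes s = A^b mod p = 12^3 mod 23 = 3.
Both sides agree: shared secret = 3.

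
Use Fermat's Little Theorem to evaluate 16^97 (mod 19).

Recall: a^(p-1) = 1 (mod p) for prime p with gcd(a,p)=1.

Step 1: Since 19 is prime, by Fermat's Little Theorem: 16^18 = 1 (mod 19).
Step 2: Reduce exponent: 97 mod 18 = 7.
Step 3: So 16^97 = 16^7 (mod 19).
Step 4: 16^7 mod 19 = 17.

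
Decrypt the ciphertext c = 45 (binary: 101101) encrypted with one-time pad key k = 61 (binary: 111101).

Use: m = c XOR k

Step 1: XOR ciphertext with key:
  Ciphertext: 101101
  Key:        111101
  XOR:        010000
Step 2: Plaintext = 010000 = 16 in decimal.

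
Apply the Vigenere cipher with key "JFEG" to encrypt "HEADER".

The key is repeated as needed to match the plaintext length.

Step 1: Repeat key to match plaintext length:
  Plaintext: HEADER
  Key:       JFEGJF
Step 2: Encrypt each letter:
  H(7) + J(9) = (7+9) mod 26 = 16 = Q
  E(4) + F(5) = (4+5) mod 26 = 9 = J
  A(0) + E(4) = (0+4) mod 26 = 4 = E
  D(3) + G(6) = (3+6) mod 26 = 9 = J
  E(4) + J(9) = (4+9) mod 26 = 13 = N
  R(17) + F(5) = (17+5) mod 26 = 22 = W
Ciphertext: QJEJNW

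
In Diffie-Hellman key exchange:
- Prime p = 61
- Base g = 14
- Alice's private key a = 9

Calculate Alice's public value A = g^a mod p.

Step 1: A = g^a mod p = 14^9 mod 61.
  14^1 mod 61 = 14
  14^2 mod 61 = (14 * 14) mod 61 = 13
  14^3 mod 61 = (13 * 14) mod 61 = 60
  14^4 mod 61 = (60 * 14) mod 61 = 47
  14^5 mod 61 = (47 * 14) mod 61 = 48
  14^6 mod 61 = (48 * 14) mod 61 = 1
  14^7 mod 61 = (1 * 14) mod 61 = 14
  14^8 mod 61 = (14 * 14) mod 61 = 13
  14^9 mod 61 = (13 * 14) mod 61 = 60
Result: A = 60.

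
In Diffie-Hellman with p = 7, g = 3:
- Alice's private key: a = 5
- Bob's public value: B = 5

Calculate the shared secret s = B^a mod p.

Step 1: s = B^a mod p = 5^5 mod 7.
  5^1 mod 7 = 5
  5^2 mod 7 = (5 * 5) mod 7 = 4
  5^3 mod 7 = (4 * 5) mod 7 = 6
  5^4 mod 7 = (6 * 5) mod 7 = 2
  5^5 mod 7 = (2 * 5) mod 7 = 3
Result: shared secret = 3.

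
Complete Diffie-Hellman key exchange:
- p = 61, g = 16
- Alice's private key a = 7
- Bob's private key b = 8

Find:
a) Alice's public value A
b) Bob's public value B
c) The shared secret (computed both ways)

Step 1: A = g^a mod p = 16^7 mod 61 = 15.
Step 2: B = g^b mod p = 16^8 mod 61 = 57.
Step 3: Alice computes s = B^a mod p = 57^7 mod 61 = 25.
Step 4: Bob computes s = A^b mod p = 15^8 mod 61 = 25.
Both sides agree: shared secret = 25.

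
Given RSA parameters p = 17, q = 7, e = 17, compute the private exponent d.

Step 1: n = 17 * 7 = 119.
Step 2: phi(n) = 16 * 6 = 96.
Step 3: Find d such that 17 * d = 1 (mod 96).
Step 4: d = 17^(-1) mod 96 = 17.
Verification: 17 * 17 = 289 = 3 * 96 + 1.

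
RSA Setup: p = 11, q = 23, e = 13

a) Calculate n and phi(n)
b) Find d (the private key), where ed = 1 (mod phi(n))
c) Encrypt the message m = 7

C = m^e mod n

Step 1: n = 11 * 23 = 253.
Step 2: phi(n) = (11-1)(23-1) = 10 * 22 = 220.
Step 3: Find d = 13^(-1) mod 220 = 17.
  Verify: 13 * 17 = 221 = 1 (mod 220).
Step 4: C = 7^13 mod 253 = 112.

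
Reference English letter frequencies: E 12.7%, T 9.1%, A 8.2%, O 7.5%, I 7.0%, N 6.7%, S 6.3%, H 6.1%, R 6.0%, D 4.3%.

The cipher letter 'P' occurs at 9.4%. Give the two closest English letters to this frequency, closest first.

Step 1: Observed frequency of 'P' is 9.4%.
Step 2: Compute distances to each reference frequency and sort:
  T (9.1%): difference = 0.3% <-- BEST
  A (8.2%): difference = 1.2% <-- RUNNER-UP
  O (7.5%): difference = 1.9%
  I (7.0%): difference = 2.4%
  N (6.7%): difference = 2.7%
Step 3: Most likely is 'T' (9.1%, diff 0.3%); second most likely is 'A' (8.2%, diff 1.2%).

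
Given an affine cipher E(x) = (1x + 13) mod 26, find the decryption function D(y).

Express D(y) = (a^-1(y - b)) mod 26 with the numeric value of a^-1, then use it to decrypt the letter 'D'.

Step 1: Find a^-1, the modular inverse of 1 mod 26.
Step 2: We need 1 * a^-1 = 1 (mod 26).
Step 3: 1 * 1 = 1 = 0 * 26 + 1, so a^-1 = 1.
Step 4: D(y) = 1(y - 13) mod 26.
Step 5: Apply to 'D' (y = 3): D(3) = 1 * (3 - 13) mod 26 = 1 * -10 mod 26 = 16 -> 'Q'.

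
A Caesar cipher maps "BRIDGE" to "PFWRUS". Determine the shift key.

Step 1: Compare first letters: B (position 1) -> P (position 15).
Step 2: Shift = (15 - 1) mod 26 = 14.
The shift value is 14.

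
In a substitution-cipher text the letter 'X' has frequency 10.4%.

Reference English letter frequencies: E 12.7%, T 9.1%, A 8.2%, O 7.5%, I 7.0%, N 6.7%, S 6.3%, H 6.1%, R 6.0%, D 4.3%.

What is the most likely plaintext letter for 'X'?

Step 1: The observed frequency is 10.4%.
Step 2: Compare with English frequencies:
  E: 12.7% (difference: 2.3%)
  T: 9.1% (difference: 1.3%) <-- closest
  A: 8.2% (difference: 2.2%)
  O: 7.5% (difference: 2.9%)
  I: 7.0% (difference: 3.4%)
  N: 6.7% (difference: 3.7%)
  S: 6.3% (difference: 4.1%)
  H: 6.1% (difference: 4.3%)
  R: 6.0% (difference: 4.4%)
  D: 4.3% (difference: 6.1%)
Step 3: 'X' most likely represents 'T' (frequency 9.1%).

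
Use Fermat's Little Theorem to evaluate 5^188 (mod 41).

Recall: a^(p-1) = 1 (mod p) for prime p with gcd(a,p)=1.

Step 1: Since 41 is prime, by Fermat's Little Theorem: 5^40 = 1 (mod 41).
Step 2: Reduce exponent: 188 mod 40 = 28.
Step 3: So 5^188 = 5^28 (mod 41).
Step 4: 5^28 mod 41 = 18.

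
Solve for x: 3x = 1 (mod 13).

Step 1: We need x such that 3 * x = 1 (mod 13).
Step 2: Using the extended Euclidean algorithm or trial:
  3 * 9 = 27 = 2 * 13 + 1.
Step 3: Since 27 mod 13 = 1, the inverse is x = 9.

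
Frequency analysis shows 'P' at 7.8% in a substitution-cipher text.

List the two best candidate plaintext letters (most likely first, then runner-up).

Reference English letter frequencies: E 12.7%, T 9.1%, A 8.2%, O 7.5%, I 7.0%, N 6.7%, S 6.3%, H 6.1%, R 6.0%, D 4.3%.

Step 1: Observed frequency of 'P' is 7.8%.
Step 2: Compute distances to each reference frequency and sort:
  O (7.5%): difference = 0.3% <-- BEST
  A (8.2%): difference = 0.4% <-- RUNNER-UP
  I (7.0%): difference = 0.8%
  N (6.7%): difference = 1.1%
  T (9.1%): difference = 1.3%
Step 3: Most likely is 'O' (7.5%, diff 0.3%); second most likely is 'A' (8.2%, diff 0.4%).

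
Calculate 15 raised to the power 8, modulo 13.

Step 1: Compute 15^8 mod 13 step by step, reducing modulo 13 at each step.
  15^1 mod 13 = 2
  15^2 mod 13 = (2 * 15) mod 13 = 4
  15^3 mod 13 = (4 * 15) mod 13 = 8
  15^4 mod 13 = (8 * 15) mod 13 = 3
  15^5 mod 13 = (3 * 15) mod 13 = 6
  15^6 mod 13 = (6 * 15) mod 13 = 12
  15^7 mod 13 = (12 * 15) mod 13 = 11
  15^8 mod 13 = (11 * 15) mod 13 = 9
Step 2: Result = 9.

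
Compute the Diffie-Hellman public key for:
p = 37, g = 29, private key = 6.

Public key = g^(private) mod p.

Step 1: A = g^a mod p = 29^6 mod 37.
  29^1 mod 37 = 29
  29^2 mod 37 = (29 * 29) mod 37 = 27
  29^3 mod 37 = (27 * 29) mod 37 = 6
  29^4 mod 37 = (6 * 29) mod 37 = 26
  29^5 mod 37 = (26 * 29) mod 37 = 14
  29^6 mod 37 = (14 * 29) mod 37 = 36
Result: A = 36.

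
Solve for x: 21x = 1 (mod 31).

Step 1: We need x such that 21 * x = 1 (mod 31).
Step 2: Using the extended Euclidean algorithm or trial:
  21 * 3 = 63 = 2 * 31 + 1.
Step 3: Since 63 mod 31 = 1, the inverse is x = 3.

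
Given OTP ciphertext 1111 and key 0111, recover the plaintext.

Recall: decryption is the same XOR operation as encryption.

Step 1: XOR ciphertext with key:
  Ciphertext: 1111
  Key:        0111
  XOR:        1000
Step 2: Plaintext = 1000 = 8 in decimal.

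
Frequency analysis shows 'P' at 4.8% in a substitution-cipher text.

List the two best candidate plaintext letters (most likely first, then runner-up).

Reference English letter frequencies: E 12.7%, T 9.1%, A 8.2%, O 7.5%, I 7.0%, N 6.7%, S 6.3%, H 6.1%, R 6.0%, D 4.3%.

Step 1: Observed frequency of 'P' is 4.8%.
Step 2: Compute distances to each reference frequency and sort:
  D (4.3%): difference = 0.5% <-- BEST
  R (6.0%): difference = 1.2% <-- RUNNER-UP
  H (6.1%): difference = 1.3%
  S (6.3%): difference = 1.5%
  N (6.7%): difference = 1.9%
Step 3: Most likely is 'D' (4.3%, diff 0.5%); second most likely is 'R' (6.0%, diff 1.2%).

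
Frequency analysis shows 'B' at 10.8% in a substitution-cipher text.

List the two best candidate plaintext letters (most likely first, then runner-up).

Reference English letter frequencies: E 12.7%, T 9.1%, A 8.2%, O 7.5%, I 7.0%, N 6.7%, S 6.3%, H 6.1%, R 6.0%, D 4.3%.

Step 1: Observed frequency of 'B' is 10.8%.
Step 2: Compute distances to each reference frequency and sort:
  T (9.1%): difference = 1.7% <-- BEST
  E (12.7%): difference = 1.9% <-- RUNNER-UP
  A (8.2%): difference = 2.6%
  O (7.5%): difference = 3.3%
  I (7.0%): difference = 3.8%
Step 3: Most likely is 'T' (9.1%, diff 1.7%); second most likely is 'E' (12.7%, diff 1.9%).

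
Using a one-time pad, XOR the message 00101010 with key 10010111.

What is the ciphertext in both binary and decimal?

Step 1: Write out the XOR operation bit by bit:
  Message: 00101010
  Key:     10010111
  XOR:     10111101
Step 2: Convert to decimal: 10111101 = 189.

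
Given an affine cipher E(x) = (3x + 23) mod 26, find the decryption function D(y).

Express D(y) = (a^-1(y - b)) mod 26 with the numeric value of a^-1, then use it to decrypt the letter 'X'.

Step 1: Find a^-1, the modular inverse of 3 mod 26.
Step 2: We need 3 * a^-1 = 1 (mod 26).
Step 3: 3 * 9 = 27 = 1 * 26 + 1, so a^-1 = 9.
Step 4: D(y) = 9(y - 23) mod 26.
Step 5: Apply to 'X' (y = 23): D(23) = 9 * (23 - 23) mod 26 = 9 * 0 mod 26 = 0 -> 'A'.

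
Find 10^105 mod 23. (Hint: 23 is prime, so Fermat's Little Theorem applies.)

Step 1: Since 23 is prime, by Fermat's Little Theorem: 10^22 = 1 (mod 23).
Step 2: Reduce exponent: 105 mod 22 = 17.
Step 3: So 10^105 = 10^17 (mod 23).
Step 4: 10^17 mod 23 = 17.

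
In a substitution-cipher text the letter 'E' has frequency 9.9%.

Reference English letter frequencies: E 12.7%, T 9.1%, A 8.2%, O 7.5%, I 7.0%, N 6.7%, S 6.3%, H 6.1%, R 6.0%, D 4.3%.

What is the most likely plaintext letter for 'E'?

Step 1: The observed frequency is 9.9%.
Step 2: Compare with English frequencies:
  E: 12.7% (difference: 2.8%)
  T: 9.1% (difference: 0.8%) <-- closest
  A: 8.2% (difference: 1.7%)
  O: 7.5% (difference: 2.4%)
  I: 7.0% (difference: 2.9%)
  N: 6.7% (difference: 3.2%)
  S: 6.3% (difference: 3.6%)
  H: 6.1% (difference: 3.8%)
  R: 6.0% (difference: 3.9%)
  D: 4.3% (difference: 5.6%)
Step 3: 'E' most likely represents 'T' (frequency 9.1%).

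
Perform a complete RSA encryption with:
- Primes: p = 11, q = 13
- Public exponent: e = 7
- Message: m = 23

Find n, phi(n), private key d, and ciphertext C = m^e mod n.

Step 1: n = 11 * 13 = 143.
Step 2: phi(n) = (11-1)(13-1) = 10 * 12 = 120.
Step 3: Find d = 7^(-1) mod 120 = 103.
  Verify: 7 * 103 = 721 = 1 (mod 120).
Step 4: C = 23^7 mod 143 = 23.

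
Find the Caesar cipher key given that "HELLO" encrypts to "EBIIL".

Step 1: Compare first letters: H (position 7) -> E (position 4).
Step 2: Shift = (4 - 7) mod 26 = 23.
The shift value is 23.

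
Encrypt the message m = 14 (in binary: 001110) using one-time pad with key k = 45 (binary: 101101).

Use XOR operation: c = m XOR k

Step 1: Write out the XOR operation bit by bit:
  Message: 001110
  Key:     101101
  XOR:     100011
Step 2: Convert to decimal: 100011 = 35.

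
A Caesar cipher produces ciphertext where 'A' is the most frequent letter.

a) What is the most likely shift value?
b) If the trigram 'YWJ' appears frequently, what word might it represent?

Step 1: In English, 'E' is the most frequent letter (12.7%).
Step 2: The most frequent ciphertext letter is 'A' (position 0).
Step 3: Shift = (0 - 4) mod 26 = 22.
Step 4: Decrypt 'YWJ' by shifting back 22:
  Y -> C
  W -> A
  J -> N
Step 5: 'YWJ' decrypts to 'CAN'.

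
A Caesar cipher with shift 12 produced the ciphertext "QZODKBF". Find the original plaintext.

Step 1: Reverse the shift by subtracting 12 from each letter position.
  Q (position 16) -> position (16-12) mod 26 = 4 -> E
  Z (position 25) -> position (25-12) mod 26 = 13 -> N
  O (position 14) -> position (14-12) mod 26 = 2 -> C
  D (position 3) -> position (3-12) mod 26 = 17 -> R
  K (position 10) -> position (10-12) mod 26 = 24 -> Y
  B (position 1) -> position (1-12) mod 26 = 15 -> P
  F (position 5) -> position (5-12) mod 26 = 19 -> T
Decrypted message: ENCRYPT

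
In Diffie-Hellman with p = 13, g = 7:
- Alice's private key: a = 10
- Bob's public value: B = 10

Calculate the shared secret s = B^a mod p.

Step 1: s = B^a mod p = 10^10 mod 13.
  10^1 mod 13 = 10
  10^2 mod 13 = (10 * 10) mod 13 = 9
  10^3 mod 13 = (9 * 10) mod 13 = 12
  10^4 mod 13 = (12 * 10) mod 13 = 3
  10^5 mod 13 = (3 * 10) mod 13 = 4
  10^6 mod 13 = (4 * 10) mod 13 = 1
  10^7 mod 13 = (1 * 10) mod 13 = 10
  10^8 mod 13 = (10 * 10) mod 13 = 9
  10^9 mod 13 = (9 * 10) mod 13 = 12
  10^10 mod 13 = (12 * 10) mod 13 = 3
Result: shared secret = 3.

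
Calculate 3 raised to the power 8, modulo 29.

Step 1: Compute 3^8 mod 29 step by step, reducing modulo 29 at each step.
  3^1 mod 29 = 3
  3^2 mod 29 = (3 * 3) mod 29 = 9
  3^3 mod 29 = (9 * 3) mod 29 = 27
  3^4 mod 29 = (27 * 3) mod 29 = 23
  3^5 mod 29 = (23 * 3) mod 29 = 11
  3^6 mod 29 = (11 * 3) mod 29 = 4
  3^7 mod 29 = (4 * 3) mod 29 = 12
  3^8 mod 29 = (12 * 3) mod 29 = 7
Step 2: Result = 7.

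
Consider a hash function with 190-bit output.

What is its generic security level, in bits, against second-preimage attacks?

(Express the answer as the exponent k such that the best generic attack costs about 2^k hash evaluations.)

Step 1: The hash has a 190-bit output.
Step 2: Second-preimage resistance means: given a specific input x, it should be infeasible to find a different y with h(y) = h(x).
With a 190-bit output, a generic search for a second preimage costs about 2^190 evaluations (each trial matches the fixed target with probability 2^-190).
Step 3: Security level = 190 bits.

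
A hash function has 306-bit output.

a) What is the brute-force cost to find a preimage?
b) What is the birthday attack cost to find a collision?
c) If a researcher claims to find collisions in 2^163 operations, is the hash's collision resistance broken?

Step 1: Preimage resistance requires brute-force of 2^306 operations.
Step 2: Collision resistance (birthday bound) = 2^(306/2) = 2^153.
Step 3: The claimed attack costs 2^163 operations.
Step 4: Since 2^163 >= 2^153, the claimed attack is no faster than the generic birthday attack, so this does not break collision resistance.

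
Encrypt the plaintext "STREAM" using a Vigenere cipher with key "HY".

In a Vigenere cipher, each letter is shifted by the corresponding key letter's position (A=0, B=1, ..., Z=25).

Step 1: Repeat key to match plaintext length:
  Plaintext: STREAM
  Key:       HYHYHY
Step 2: Encrypt each letter:
  S(18) + H(7) = (18+7) mod 26 = 25 = Z
  T(19) + Y(24) = (19+24) mod 26 = 17 = R
  R(17) + H(7) = (17+7) mod 26 = 24 = Y
  E(4) + Y(24) = (4+24) mod 26 = 2 = C
  A(0) + H(7) = (0+7) mod 26 = 7 = H
  M(12) + Y(24) = (12+24) mod 26 = 10 = K
Ciphertext: ZRYCHK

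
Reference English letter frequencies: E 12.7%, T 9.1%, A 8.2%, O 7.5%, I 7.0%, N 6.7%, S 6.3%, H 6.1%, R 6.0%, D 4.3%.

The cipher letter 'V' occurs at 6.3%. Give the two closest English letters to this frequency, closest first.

Step 1: Observed frequency of 'V' is 6.3%.
Step 2: Compute distances to each reference frequency and sort:
  S (6.3%): difference = 0.0% <-- BEST
  H (6.1%): difference = 0.2% <-- RUNNER-UP
  R (6.0%): difference = 0.3%
  N (6.7%): difference = 0.4%
  I (7.0%): difference = 0.7%
Step 3: Most likely is 'S' (6.3%, diff 0.0%); second most likely is 'H' (6.1%, diff 0.2%).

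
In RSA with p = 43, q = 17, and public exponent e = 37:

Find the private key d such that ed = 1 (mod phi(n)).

Step 1: n = 43 * 17 = 731.
Step 2: phi(n) = 42 * 16 = 672.
Step 3: Find d such that 37 * d = 1 (mod 672).
Step 4: d = 37^(-1) mod 672 = 109.
Verification: 37 * 109 = 4033 = 6 * 672 + 1.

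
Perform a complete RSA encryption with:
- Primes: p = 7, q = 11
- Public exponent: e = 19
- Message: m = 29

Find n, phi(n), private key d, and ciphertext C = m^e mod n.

Step 1: n = 7 * 11 = 77.
Step 2: phi(n) = (7-1)(11-1) = 6 * 10 = 60.
Step 3: Find d = 19^(-1) mod 60 = 19.
  Verify: 19 * 19 = 361 = 1 (mod 60).
Step 4: C = 29^19 mod 77 = 8.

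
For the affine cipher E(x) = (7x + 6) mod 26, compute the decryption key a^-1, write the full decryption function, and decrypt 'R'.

Step 1: Find a^-1, the modular inverse of 7 mod 26.
Step 2: We need 7 * a^-1 = 1 (mod 26).
Step 3: 7 * 15 = 105 = 4 * 26 + 1, so a^-1 = 15.
Step 4: D(y) = 15(y - 6) mod 26.
Step 5: Apply to 'R' (y = 17): D(17) = 15 * (17 - 6) mod 26 = 15 * 11 mod 26 = 9 -> 'J'.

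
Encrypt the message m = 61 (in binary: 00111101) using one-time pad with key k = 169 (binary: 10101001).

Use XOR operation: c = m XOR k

Step 1: Write out the XOR operation bit by bit:
  Message: 00111101
  Key:     10101001
  XOR:     10010100
Step 2: Convert to decimal: 10010100 = 148.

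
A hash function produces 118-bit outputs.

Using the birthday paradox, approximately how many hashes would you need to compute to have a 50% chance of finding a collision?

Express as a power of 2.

Step 1: The birthday paradox gives collision probability ~50% after sqrt(2^n) = 2^(n/2) hashes.
Step 2: For 118-bit output: 2^(118/2) = 2^59.
Step 3: Approximately 2^59 hash computations needed.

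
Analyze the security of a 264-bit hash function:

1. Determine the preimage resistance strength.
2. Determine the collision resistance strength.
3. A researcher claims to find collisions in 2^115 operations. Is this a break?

Step 1: Preimage resistance requires brute-force of 2^264 operations.
Step 2: Collision resistance (birthday bound) = 2^(264/2) = 2^132.
Step 3: The claimed attack costs 2^115 operations.
Step 4: Since 2^115 < 2^132, the claimed attack beats the generic birthday bound, so collision resistance is broken.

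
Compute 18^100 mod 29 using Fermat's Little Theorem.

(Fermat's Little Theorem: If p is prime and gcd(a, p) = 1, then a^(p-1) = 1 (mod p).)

Step 1: Since 29 is prime, by Fermat's Little Theorem: 18^28 = 1 (mod 29).
Step 2: Reduce exponent: 100 mod 28 = 16.
Step 3: So 18^100 = 18^16 (mod 29).
Step 4: 18^16 mod 29 = 24.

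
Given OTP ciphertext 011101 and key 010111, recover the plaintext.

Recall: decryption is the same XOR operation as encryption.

Step 1: XOR ciphertext with key:
  Ciphertext: 011101
  Key:        010111
  XOR:        001010
Step 2: Plaintext = 001010 = 10 in decimal.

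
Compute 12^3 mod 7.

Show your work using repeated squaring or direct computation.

Step 1: Compute 12^3 mod 7 step by step, reducing modulo 7 at each step.
  12^1 mod 7 = 5
  12^2 mod 7 = (5 * 12) mod 7 = 4
  12^3 mod 7 = (4 * 12) mod 7 = 6
Step 2: Result = 6.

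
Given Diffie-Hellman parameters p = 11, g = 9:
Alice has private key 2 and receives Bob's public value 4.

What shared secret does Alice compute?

Step 1: s = B^a mod p = 4^2 mod 11.
  4^1 mod 11 = 4
  4^2 mod 11 = (4 * 4) mod 11 = 5
Result: shared secret = 5.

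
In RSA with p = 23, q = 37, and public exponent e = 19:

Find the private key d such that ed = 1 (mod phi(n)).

Step 1: n = 23 * 37 = 851.
Step 2: phi(n) = 22 * 36 = 792.
Step 3: Find d such that 19 * d = 1 (mod 792).
Step 4: d = 19^(-1) mod 792 = 667.
Verification: 19 * 667 = 12673 = 16 * 792 + 1.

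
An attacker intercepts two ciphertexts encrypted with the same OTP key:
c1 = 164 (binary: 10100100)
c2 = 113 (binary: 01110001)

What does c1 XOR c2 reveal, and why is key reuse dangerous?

Step 1: c1 XOR c2 = (m1 XOR k) XOR (m2 XOR k).
Step 2: By XOR associativity/commutativity: = m1 XOR m2 XOR k XOR k = m1 XOR m2.
Step 3: 10100100 XOR 01110001 = 11010101 = 213.
Step 4: The key cancels out! An attacker learns m1 XOR m2 = 213, revealing the relationship between plaintexts.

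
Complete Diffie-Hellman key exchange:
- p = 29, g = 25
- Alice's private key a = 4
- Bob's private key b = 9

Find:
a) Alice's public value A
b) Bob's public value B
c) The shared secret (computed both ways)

Step 1: A = g^a mod p = 25^4 mod 29 = 24.
Step 2: B = g^b mod p = 25^9 mod 29 = 16.
Step 3: Alice computes s = B^a mod p = 16^4 mod 29 = 25.
Step 4: Bob computes s = A^b mod p = 24^9 mod 29 = 25.
Both sides agree: shared secret = 25.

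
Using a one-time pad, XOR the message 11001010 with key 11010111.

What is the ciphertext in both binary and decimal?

Step 1: Write out the XOR operation bit by bit:
  Message: 11001010
  Key:     11010111
  XOR:     00011101
Step 2: Convert to decimal: 00011101 = 29.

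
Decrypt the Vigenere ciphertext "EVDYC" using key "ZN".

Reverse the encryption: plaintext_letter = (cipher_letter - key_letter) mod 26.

Step 1: Extend key: ZNZNZ
Step 2: Decrypt each letter (c - k) mod 26:
  E(4) - Z(25) = (4-25) mod 26 = 5 = F
  V(21) - N(13) = (21-13) mod 26 = 8 = I
  D(3) - Z(25) = (3-25) mod 26 = 4 = E
  Y(24) - N(13) = (24-13) mod 26 = 11 = L
  C(2) - Z(25) = (2-25) mod 26 = 3 = D
Plaintext: FIELD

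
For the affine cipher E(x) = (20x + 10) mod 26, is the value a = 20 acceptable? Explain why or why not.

Step 1: Compute gcd(20, 26).
Step 2: gcd(20, 26) = 2.
Since gcd = 2 != 1, 20 shares a common factor with 26, so it cannot be used.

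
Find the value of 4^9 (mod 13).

Step 1: Compute 4^9 mod 13 step by step, reducing modulo 13 at each step.
  4^1 mod 13 = 4
  4^2 mod 13 = (4 * 4) mod 13 = 3
  4^3 mod 13 = (3 * 4) mod 13 = 12
  4^4 mod 13 = (12 * 4) mod 13 = 9
  4^5 mod 13 = (9 * 4) mod 13 = 10
  4^6 mod 13 = (10 * 4) mod 13 = 1
  4^7 mod 13 = (1 * 4) mod 13 = 4
  4^8 mod 13 = (4 * 4) mod 13 = 3
  4^9 mod 13 = (3 * 4) mod 13 = 12
Step 2: Result = 12.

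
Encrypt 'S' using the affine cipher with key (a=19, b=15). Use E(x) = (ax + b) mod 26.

Step 1: Convert 'S' to number: x = 18.
Step 2: E(18) = (19 * 18 + 15) mod 26 = 357 mod 26 = 19.
Step 3: Convert 19 back to letter: T.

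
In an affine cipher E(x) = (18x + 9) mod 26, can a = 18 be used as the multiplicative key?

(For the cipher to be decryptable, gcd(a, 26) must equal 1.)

Step 1: Compute gcd(18, 26).
Step 2: gcd(18, 26) = 2.
Since gcd = 2 != 1, 18 shares a common factor with 26, so it cannot be used.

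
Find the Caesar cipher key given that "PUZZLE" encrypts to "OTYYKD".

Step 1: Compare first letters: P (position 15) -> O (position 14).
Step 2: Shift = (14 - 15) mod 26 = 25.
The shift value is 25.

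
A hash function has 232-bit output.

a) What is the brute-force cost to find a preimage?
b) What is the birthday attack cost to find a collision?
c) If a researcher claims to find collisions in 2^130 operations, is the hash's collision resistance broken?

Step 1: Preimage resistance requires brute-force of 2^232 operations.
Step 2: Collision resistance (birthday bound) = 2^(232/2) = 2^116.
Step 3: The claimed attack costs 2^130 operations.
Step 4: Since 2^130 >= 2^116, the claimed attack is no faster than the generic birthday attack, so this does not break collision resistance.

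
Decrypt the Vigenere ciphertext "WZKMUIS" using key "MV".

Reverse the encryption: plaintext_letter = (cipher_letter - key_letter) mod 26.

Step 1: Extend key: MVMVMVM
Step 2: Decrypt each letter (c - k) mod 26:
  W(22) - M(12) = (22-12) mod 26 = 10 = K
  Z(25) - V(21) = (25-21) mod 26 = 4 = E
  K(10) - M(12) = (10-12) mod 26 = 24 = Y
  M(12) - V(21) = (12-21) mod 26 = 17 = R
  U(20) - M(12) = (20-12) mod 26 = 8 = I
  I(8) - V(21) = (8-21) mod 26 = 13 = N
  S(18) - M(12) = (18-12) mod 26 = 6 = G
Plaintext: KEYRING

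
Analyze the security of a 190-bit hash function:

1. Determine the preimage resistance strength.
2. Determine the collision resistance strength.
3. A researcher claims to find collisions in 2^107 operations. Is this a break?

Step 1: Preimage resistance requires brute-force of 2^190 operations.
Step 2: Collision resistance (birthday bound) = 2^(190/2) = 2^95.
Step 3: The claimed attack costs 2^107 operations.
Step 4: Since 2^107 >= 2^95, the claimed attack is no faster than the generic birthday attack, so this does not break collision resistance.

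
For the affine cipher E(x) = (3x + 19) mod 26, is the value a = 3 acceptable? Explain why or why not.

Step 1: Compute gcd(3, 26).
Step 2: gcd(3, 26) = 1.
Since gcd = 1, 3 is coprime with 26, so it is a valid key.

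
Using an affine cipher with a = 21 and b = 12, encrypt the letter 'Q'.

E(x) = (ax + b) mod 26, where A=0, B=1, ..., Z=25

Step 1: Convert 'Q' to number: x = 16.
Step 2: E(16) = (21 * 16 + 12) mod 26 = 348 mod 26 = 10.
Step 3: Convert 10 back to letter: K.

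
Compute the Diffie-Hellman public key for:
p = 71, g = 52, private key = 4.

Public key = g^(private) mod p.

Step 1: A = g^a mod p = 52^4 mod 71.
  52^1 mod 71 = 52
  52^2 mod 71 = (52 * 52) mod 71 = 6
  52^3 mod 71 = (6 * 52) mod 71 = 28
  52^4 mod 71 = (28 * 52) mod 71 = 36
Result: A = 36.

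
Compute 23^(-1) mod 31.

Step 1: We need x such that 23 * x = 1 (mod 31).
Step 2: Using the extended Euclidean algorithm or trial:
  23 * 27 = 621 = 20 * 31 + 1.
Step 3: Since 621 mod 31 = 1, the inverse is x = 27.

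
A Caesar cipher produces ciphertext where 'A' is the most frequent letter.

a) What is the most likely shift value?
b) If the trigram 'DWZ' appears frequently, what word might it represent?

Step 1: In English, 'E' is the most frequent letter (12.7%).
Step 2: The most frequent ciphertext letter is 'A' (position 0).
Step 3: Shift = (0 - 4) mod 26 = 22.
Step 4: Decrypt 'DWZ' by shifting back 22:
  D -> H
  W -> A
  Z -> D
Step 5: 'DWZ' decrypts to 'HAD'.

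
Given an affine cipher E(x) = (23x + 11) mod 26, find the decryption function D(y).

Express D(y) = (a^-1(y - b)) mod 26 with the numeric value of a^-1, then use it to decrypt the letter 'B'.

Step 1: Find a^-1, the modular inverse of 23 mod 26.
Step 2: We need 23 * a^-1 = 1 (mod 26).
Step 3: 23 * 17 = 391 = 15 * 26 + 1, so a^-1 = 17.
Step 4: D(y) = 17(y - 11) mod 26.
Step 5: Apply to 'B' (y = 1): D(1) = 17 * (1 - 11) mod 26 = 17 * -10 mod 26 = 12 -> 'M'.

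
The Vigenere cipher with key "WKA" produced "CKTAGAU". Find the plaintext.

Step 1: Extend key: WKAWKAW
Step 2: Decrypt each letter (c - k) mod 26:
  C(2) - W(22) = (2-22) mod 26 = 6 = G
  K(10) - K(10) = (10-10) mod 26 = 0 = A
  T(19) - A(0) = (19-0) mod 26 = 19 = T
  A(0) - W(22) = (0-22) mod 26 = 4 = E
  G(6) - K(10) = (6-10) mod 26 = 22 = W
  A(0) - A(0) = (0-0) mod 26 = 0 = A
  U(20) - W(22) = (20-22) mod 26 = 24 = Y
Plaintext: GATEWAY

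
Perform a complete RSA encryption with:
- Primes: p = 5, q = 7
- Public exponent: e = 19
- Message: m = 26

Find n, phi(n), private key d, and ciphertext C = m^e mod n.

Step 1: n = 5 * 7 = 35.
Step 2: phi(n) = (5-1)(7-1) = 4 * 6 = 24.
Step 3: Find d = 19^(-1) mod 24 = 19.
  Verify: 19 * 19 = 361 = 1 (mod 24).
Step 4: C = 26^19 mod 35 = 26.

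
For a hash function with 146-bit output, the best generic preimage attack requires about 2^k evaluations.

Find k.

Step 1: The hash has a 146-bit output.
Step 2: Preimage resistance means: given a digest h(x), it should be infeasible to find any input that hashes to it.
With a 146-bit output there are 2^146 possible digests, so a generic brute-force preimage search costs about 2^146 evaluations.
Step 3: Security level = 146 bits.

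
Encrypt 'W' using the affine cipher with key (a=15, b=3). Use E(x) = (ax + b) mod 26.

Step 1: Convert 'W' to number: x = 22.
Step 2: E(22) = (15 * 22 + 3) mod 26 = 333 mod 26 = 21.
Step 3: Convert 21 back to letter: V.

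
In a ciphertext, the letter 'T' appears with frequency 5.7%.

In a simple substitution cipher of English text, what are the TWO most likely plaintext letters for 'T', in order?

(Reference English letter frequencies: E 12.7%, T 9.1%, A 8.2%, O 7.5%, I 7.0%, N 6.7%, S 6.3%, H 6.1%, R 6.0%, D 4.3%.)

Step 1: Observed frequency of 'T' is 5.7%.
Step 2: Compute distances to each reference frequency and sort:
  R (6.0%): difference = 0.3% <-- BEST
  H (6.1%): difference = 0.4% <-- RUNNER-UP
  S (6.3%): difference = 0.6%
  N (6.7%): difference = 1.0%
  I (7.0%): difference = 1.3%
Step 3: Most likely is 'R' (6.0%, diff 0.3%); second most likely is 'H' (6.1%, diff 0.4%).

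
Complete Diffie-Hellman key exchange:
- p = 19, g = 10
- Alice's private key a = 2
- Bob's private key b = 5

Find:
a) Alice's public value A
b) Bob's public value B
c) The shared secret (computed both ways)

Step 1: A = g^a mod p = 10^2 mod 19 = 5.
Step 2: B = g^b mod p = 10^5 mod 19 = 3.
Step 3: Alice computes s = B^a mod p = 3^2 mod 19 = 9.
Step 4: Bob computes s = A^b mod p = 5^5 mod 19 = 9.
Both sides agree: shared secret = 9.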